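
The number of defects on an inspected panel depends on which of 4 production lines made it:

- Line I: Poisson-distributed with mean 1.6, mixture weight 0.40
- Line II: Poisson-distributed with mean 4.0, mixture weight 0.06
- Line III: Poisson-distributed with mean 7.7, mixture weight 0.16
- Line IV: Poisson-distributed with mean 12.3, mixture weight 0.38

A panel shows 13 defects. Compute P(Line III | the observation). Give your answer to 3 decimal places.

Apply Bayes' rule: the posterior for each component is proportional to its prior times its likelihood at x.
Evaluate each component's likelihood at the observed value:
  L_I = 1.46019e-08
  L_II = 0.000197388
  L_III = 0.0243238
  L_IV = 0.107811
Multiply by the mixture weights:
  π_I·L_I = 0.40 × 1.46019e-08 = 5.84075e-09
  π_II·L_II = 0.06 × 0.000197388 = 1.18433e-05
  π_III·L_III = 0.16 × 0.0243238 = 0.00389181
  π_IV·L_IV = 0.38 × 0.107811 = 0.0409683
Evidence: 5.84075e-09 + 1.18433e-05 + 0.00389181 + 0.0409683 = 0.0448719
So the posterior for Line III is 0.00389181 / 0.0448719 ≈ 0.087.

0.087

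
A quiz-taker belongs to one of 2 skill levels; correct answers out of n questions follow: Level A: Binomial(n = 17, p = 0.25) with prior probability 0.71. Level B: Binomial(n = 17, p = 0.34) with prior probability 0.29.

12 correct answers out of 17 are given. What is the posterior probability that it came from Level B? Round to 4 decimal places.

0.8962

The responsibility of component k is π_k f_k(x) divided by Σ_j π_j f_j(x).
Binomial probabilities:
  f_A = C(17,12)·0.25^12·0.75^5 = 6188·5.96046e-08·0.237305 = 8.75259e-05
  f_B = C(17,12)·0.34^12·0.66^5 = 6188·2.38642e-06·0.125233 = 0.00184934
Weight by the priors:
  π_A·f_A = 0.71 × 8.75259e-05 = 6.21434e-05
  π_B·f_B = 0.29 × 0.00184934 = 0.000536309
Marginal: 6.21434e-05 + 0.000536309 = 0.000598452
P(Level B | x) = 0.000536309 / 0.000598452 ≈ 0.8962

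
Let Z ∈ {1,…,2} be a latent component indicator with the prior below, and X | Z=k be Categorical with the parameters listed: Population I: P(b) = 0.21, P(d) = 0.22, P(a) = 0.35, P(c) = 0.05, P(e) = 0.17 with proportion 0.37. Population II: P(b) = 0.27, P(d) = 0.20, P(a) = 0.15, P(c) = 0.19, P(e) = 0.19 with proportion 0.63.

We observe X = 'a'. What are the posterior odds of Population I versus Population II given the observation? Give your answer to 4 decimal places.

Since P(k|x) ∝ π_k f_k(x), the posterior odds are π_i f_i(x) / (π_j f_j(x)).
Evaluate each component's likelihood at the observed value:
  f_I = P(a | comp) = 0.35
  f_II = P(a | comp) = 0.15
0.1295 / 0.0945 ≈ 1.3704

1.3704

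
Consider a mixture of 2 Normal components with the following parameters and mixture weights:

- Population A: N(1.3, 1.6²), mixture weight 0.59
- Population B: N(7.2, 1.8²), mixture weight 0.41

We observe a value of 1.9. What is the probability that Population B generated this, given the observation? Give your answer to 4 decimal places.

0.0086

Apply Bayes' rule: the posterior for each component is proportional to its prior times its likelihood at x.
Evaluate each component's likelihood at the observed value:
  p_A = 0.232409
  p_B = 0.00290419
Multiply by the mixture weights:
  P(Z=A)·p_A = 0.59 × 0.232409 = 0.137122
  P(Z=B)·p_B = 0.41 × 0.00290419 = 0.00119072
Marginal: 0.137122 + 0.00119072 = 0.138312
So the posterior for Population B is 0.00119072 / 0.138312 ≈ 0.0086.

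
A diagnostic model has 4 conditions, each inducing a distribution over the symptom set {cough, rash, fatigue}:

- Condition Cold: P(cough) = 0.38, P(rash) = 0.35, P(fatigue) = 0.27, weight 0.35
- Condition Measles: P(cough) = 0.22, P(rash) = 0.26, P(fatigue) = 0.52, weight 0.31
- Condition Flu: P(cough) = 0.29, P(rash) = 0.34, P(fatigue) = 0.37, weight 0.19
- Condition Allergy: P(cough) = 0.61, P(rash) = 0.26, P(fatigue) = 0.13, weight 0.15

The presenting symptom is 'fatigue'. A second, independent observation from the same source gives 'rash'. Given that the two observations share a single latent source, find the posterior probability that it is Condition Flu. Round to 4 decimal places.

Posterior ∝ prior × likelihood, so P(k | x) ∝ π_k f_k(x); normalise over all components.
Since both observations come from the same component, the likelihood for component k is f_k(x₁)·f_k(x₂).
  f_Cold = [0.27] × [0.35] = 0.0945
  f_Measles = [0.52] × [0.26] = 0.1352
  f_Flu = [0.37] × [0.34] = 0.1258
  f_Allergy = [0.13] × [0.26] = 0.0338
Weight by the priors:
  π_Cold·f_Cold = 0.35 × 0.0945 = 0.033075
  π_Measles·f_Measles = 0.31 × 0.1352 = 0.041912
  π_Flu·f_Flu = 0.19 × 0.1258 = 0.023902
  π_Allergy·f_Allergy = 0.15 × 0.0338 = 0.00507
Evidence: 0.033075 + 0.041912 + 0.023902 + 0.00507 = 0.103959
Responsibility of Condition Flu: 0.023902 / 0.103959 ≈ 0.2299

0.2299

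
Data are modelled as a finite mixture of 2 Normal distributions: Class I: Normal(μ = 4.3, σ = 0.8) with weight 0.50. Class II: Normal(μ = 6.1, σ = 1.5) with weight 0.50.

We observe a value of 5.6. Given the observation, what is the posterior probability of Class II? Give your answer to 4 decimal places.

Apply Bayes' rule: the posterior for each component is proportional to its prior times its likelihood at x.
Component likelihoods at x = 5.6:
  f_I = (1/(0.8·√(2π)))·exp(−(5.6−4.3)²/(2·0.8²)) = 0.498678·exp(-1.32031) = 0.133173
  f_II = (1/(1.5·√(2π)))·exp(−(5.6−6.1)²/(2·1.5²)) = 0.265962·exp(-0.05556) = 0.251589
Prior × likelihood for each component:
  π_I·f_I = 0.50 × 0.133173 = 0.0665864
  π_II·f_II = 0.50 × 0.251589 = 0.125794
Sum: 0.0665864 + 0.125794 = 0.192381
Responsibility of Class II: 0.125794 / 0.192381 ≈ 0.6539

0.6539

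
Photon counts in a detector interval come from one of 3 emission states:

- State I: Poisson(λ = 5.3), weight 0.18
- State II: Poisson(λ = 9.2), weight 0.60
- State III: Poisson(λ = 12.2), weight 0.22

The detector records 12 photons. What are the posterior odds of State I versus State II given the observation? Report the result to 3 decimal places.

0.020

Posterior odds = (w_i f_i(x)) / (w_j f_j(x)); the normalising sum cancels.
Poisson probabilities:
  p_I = e^(−5.3)·5.3^12/12! = 0.00511933
  p_II = e^(−9.2)·9.2^12/12! = 0.0775546
  p_III = e^(−12.2)·12.2^12/12! = 0.11418
Posterior odds = (w_I·p_I) / (w_II·p_II) = (0.18·0.00511933) / (0.60·0.0775546) = 0.000921479 / 0.0465328 ≈ 0.020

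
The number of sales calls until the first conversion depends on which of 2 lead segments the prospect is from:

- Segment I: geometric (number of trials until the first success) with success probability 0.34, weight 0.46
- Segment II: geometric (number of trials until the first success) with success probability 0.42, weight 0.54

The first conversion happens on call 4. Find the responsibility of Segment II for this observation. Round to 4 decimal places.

By Bayes' theorem, P(k | x) = w_k f_k(x) / Σ_j w_j f_j(x).
Evaluate each component's likelihood at the observed value:
  f_I = 0.34·(1−0.34)^3 = 0.34·0.287496 = 0.0977486
  f_II = 0.42·(1−0.42)^3 = 0.42·0.195112 = 0.081947
Weight by the priors:
  w_I·f_I = 0.46 × 0.0977486 = 0.0449644
  w_II·f_II = 0.54 × 0.081947 = 0.0442514
Denominator: 0.0449644 + 0.0442514 = 0.0892158
So the posterior for Segment II is 0.0442514 / 0.0892158 ≈ 0.4960.

0.4960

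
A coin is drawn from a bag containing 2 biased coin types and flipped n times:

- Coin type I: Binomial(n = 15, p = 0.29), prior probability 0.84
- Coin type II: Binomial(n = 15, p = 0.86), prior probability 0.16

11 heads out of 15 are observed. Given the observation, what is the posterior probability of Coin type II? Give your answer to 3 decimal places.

0.978

By Bayes' theorem, P(k | x) = π_k f_k(x) / Σ_j π_j f_j(x).
Evaluate each component's likelihood at the observed value:
  f_I = C(15,11)·0.29^11·0.71^4 = 1365·1.22005e-06·0.254117 = 0.000423198
  f_II = C(15,11)·0.86^11·0.14^4 = 1365·0.190319·0.00038416 = 0.0997994
Multiply by the mixture weights:
  π_I·f_I = 0.84 × 0.000423198 = 0.000355487
  π_II·f_II = 0.16 × 0.0997994 = 0.0159679
Denominator: 0.000355487 + 0.0159679 = 0.0163234
So the posterior for Coin type II is 0.0159679 / 0.0163234 ≈ 0.978.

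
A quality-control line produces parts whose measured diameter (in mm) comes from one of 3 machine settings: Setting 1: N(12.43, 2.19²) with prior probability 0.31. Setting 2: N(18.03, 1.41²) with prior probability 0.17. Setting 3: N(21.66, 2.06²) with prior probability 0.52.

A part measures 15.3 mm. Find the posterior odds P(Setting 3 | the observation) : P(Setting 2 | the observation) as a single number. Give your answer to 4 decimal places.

0.1162

The posterior odds equal the prior odds times the likelihood ratio: (w_i/w_j)·(f_i(x)/f_j(x)).
Evaluate each component's likelihood at the observed value:
  p_1 = (1/(2.19·√(2π)))·exp(−(15.3−12.43)²/(2·2.19²)) = 0.182165·exp(-0.85871) = 0.0771852
  p_2 = (1/(1.41·√(2π)))·exp(−(15.3−18.03)²/(2·1.41²)) = 0.282938·exp(-1.87438) = 0.0434169
  p_3 = (1/(2.06·√(2π)))·exp(−(15.3−21.66)²/(2·2.06²)) = 0.193661·exp(-4.76595) = 0.00164898
0.00085747 / 0.00738088 ≈ 0.1162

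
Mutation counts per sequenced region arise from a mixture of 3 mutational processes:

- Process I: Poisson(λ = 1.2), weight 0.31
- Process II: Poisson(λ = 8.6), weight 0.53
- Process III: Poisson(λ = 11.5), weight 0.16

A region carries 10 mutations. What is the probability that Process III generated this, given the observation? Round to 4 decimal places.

0.2329

By Bayes' theorem, P(k | x) = π_k f_k(x) / Σ_j π_j f_j(x).
Component likelihoods at x = 10 mutations:
  p_I = e^(−1.2)·1.2^10/10! = 5.13921e-07
  p_II = e^(−8.6)·8.6^10/10! = 0.112277
  p_III = e^(−11.5)·11.5^10/10! = 0.112935
Multiply by the mixture weights:
  π_I·p_I = 0.31 × 5.13921e-07 = 1.59315e-07
  π_II·p_II = 0.53 × 0.112277 = 0.0595066
  π_III·p_III = 0.16 × 0.112935 = 0.0180696
Marginal: 1.59315e-07 + 0.0595066 + 0.0180696 = 0.0775763
P(Process III | data) ≈ 0.2329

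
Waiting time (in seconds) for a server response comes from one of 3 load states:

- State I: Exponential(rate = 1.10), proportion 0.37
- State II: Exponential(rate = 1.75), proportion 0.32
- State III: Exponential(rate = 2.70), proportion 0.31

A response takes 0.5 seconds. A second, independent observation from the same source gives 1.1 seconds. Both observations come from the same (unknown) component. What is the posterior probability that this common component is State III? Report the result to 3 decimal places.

Apply Bayes' rule: the posterior for each component is proportional to its prior times its likelihood at x.
Since both observations come from the same component, the likelihood for component k is f_k(x₁)·f_k(x₂).
  p_I = [1.10·e^(−1.10·0.5) = 1.10·e^(−0.5500) = 0.634645] × [0.328017] = 0.208174
  p_II = [1.75·e^(−1.75·0.5) = 1.75·e^(−0.8750) = 0.729509] × [0.255283] = 0.186231
  p_III = [2.70·e^(−2.70·0.5) = 2.70·e^(−1.3500) = 0.699949] × [0.138519] = 0.0969562
Weight by the priors:
  π_I·p_I = 0.37 × 0.208174 = 0.0770245
  π_II·p_II = 0.32 × 0.186231 = 0.0595939
  π_III·p_III = 0.31 × 0.0969562 = 0.0300564
Normaliser: 0.0770245 + 0.0595939 + 0.0300564 = 0.166675
Responsibility of State III: 0.0300564 / 0.166675 ≈ 0.180

0.180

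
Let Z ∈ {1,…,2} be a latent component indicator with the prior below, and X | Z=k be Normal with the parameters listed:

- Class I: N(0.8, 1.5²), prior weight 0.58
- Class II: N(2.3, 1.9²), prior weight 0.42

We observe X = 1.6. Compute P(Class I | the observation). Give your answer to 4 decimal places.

The responsibility of component k is P(Z=k) f_k(x) divided by Σ_j P(Z=j) f_j(x).
Component likelihoods at x = 1.6:
  L_I = (1/(1.5·√(2π)))·exp(−(1.6−0.8)²/(2·1.5²)) = 0.265962·exp(-0.14222) = 0.230703
  L_II = (1/(1.9·√(2π)))·exp(−(1.6−2.3)²/(2·1.9²)) = 0.209970·exp(-0.06787) = 0.196192
Multiply by the mixture weights:
  P(Z=I)·L_I = 0.58 × 0.230703 = 0.133808
  P(Z=II)·L_II = 0.42 × 0.196192 = 0.0824008
Normaliser: 0.133808 + 0.0824008 = 0.216208
P(Class I | x) ≈ 0.6189

0.6189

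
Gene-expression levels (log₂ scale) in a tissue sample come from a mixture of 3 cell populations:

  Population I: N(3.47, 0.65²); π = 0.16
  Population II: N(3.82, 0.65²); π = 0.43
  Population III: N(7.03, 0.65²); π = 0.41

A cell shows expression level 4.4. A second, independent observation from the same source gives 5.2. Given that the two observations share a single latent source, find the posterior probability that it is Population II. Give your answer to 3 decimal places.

0.948

P(component k | x) = w_k·f_k(x) / marginal(x), where marginal(x) = Σ_j w_j·f_j(x).
Since both observations come from the same component, the likelihood for component k is f_k(x₁)·f_k(x₂).
  f_I = [(1/(0.65·√(2π)))·exp(−(4.4−3.47)²/(2·0.65²)) = 0.613757·exp(-1.02355) = 0.220533] × [0.0177735] = 0.00391964
  f_II = [(1/(0.65·√(2π)))·exp(−(4.4−3.82)²/(2·0.65²)) = 0.613757·exp(-0.39811) = 0.412194] × [0.0644488] = 0.0265654
  f_III = [(1/(0.65·√(2π)))·exp(−(4.4−7.03)²/(2·0.65²)) = 0.613757·exp(-8.18568) = 0.000171002] × [0.0116628] = 1.99436e-06
Prior × likelihood for each component:
  w_I·f_I = 0.16 × 0.00391964 = 0.000627143
  w_II·f_II = 0.43 × 0.0265654 = 0.0114231
  w_III·f_III = 0.41 × 1.99436e-06 = 8.17688e-07
Denominator: 0.000627143 + 0.0114231 + 8.17688e-07 = 0.0120511
Responsibility of Population II: 0.0114231 / 0.0120511 ≈ 0.948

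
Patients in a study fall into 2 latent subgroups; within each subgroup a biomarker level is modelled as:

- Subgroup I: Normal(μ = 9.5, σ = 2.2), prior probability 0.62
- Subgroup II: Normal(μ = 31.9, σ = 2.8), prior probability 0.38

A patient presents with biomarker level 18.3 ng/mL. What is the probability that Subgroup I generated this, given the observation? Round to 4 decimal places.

Apply Bayes' rule: the posterior for each component is proportional to its prior times its likelihood at x.
Evaluate each component's likelihood at the observed value:
  f_I = 6.08319e-05
  f_II = 1.07362e-06
Multiply by the mixture weights:
  π_I·f_I = 0.62 × 6.08319e-05 = 3.77158e-05
  π_II·f_II = 0.38 × 1.07362e-06 = 4.07975e-07
Denominator: 3.77158e-05 + 4.07975e-07 = 3.81238e-05
P(Subgroup I | x) ≈ 0.9893

0.9893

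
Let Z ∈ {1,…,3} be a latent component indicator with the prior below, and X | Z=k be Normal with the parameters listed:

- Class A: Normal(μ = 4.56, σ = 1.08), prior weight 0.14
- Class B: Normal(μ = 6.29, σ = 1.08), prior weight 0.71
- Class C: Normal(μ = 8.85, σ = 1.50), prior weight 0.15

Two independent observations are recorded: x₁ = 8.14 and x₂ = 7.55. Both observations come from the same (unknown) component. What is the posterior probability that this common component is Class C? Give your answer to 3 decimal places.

0.365

P(component k | x) = π_k·f_k(x) / marginal(x), where marginal(x) = Σ_j π_j·f_j(x).
Since both observations come from the same component, the likelihood for component k is f_k(x₁)·f_k(x₂).
  f_A = [(1/(1.08·√(2π)))·exp(−(8.14−4.56)²/(2·1.08²)) = 0.369391·exp(-5.49400) = 0.0015187] × [0.00800053] = 1.21504e-05
  f_B = [(1/(1.08·√(2π)))·exp(−(8.14−6.29)²/(2·1.08²)) = 0.369391·exp(-1.46712) = 0.0851773] × [0.187036] = 0.0159312
  f_C = [(1/(1.50·√(2π)))·exp(−(8.14−8.85)²/(2·1.50²)) = 0.265962·exp(-0.11202) = 0.237776] × [0.182691] = 0.0434395
Unnormalised posteriors:
  π_A·f_A = 0.14 × 1.21504e-05 = 1.70106e-06
  π_B·f_B = 0.71 × 0.0159312 = 0.0113112
  π_C·f_C = 0.15 × 0.0434395 = 0.00651593
Normaliser: 1.70106e-06 + 0.0113112 + 0.00651593 = 0.0178288
Responsibility of Class C: 0.00651593 / 0.0178288 ≈ 0.365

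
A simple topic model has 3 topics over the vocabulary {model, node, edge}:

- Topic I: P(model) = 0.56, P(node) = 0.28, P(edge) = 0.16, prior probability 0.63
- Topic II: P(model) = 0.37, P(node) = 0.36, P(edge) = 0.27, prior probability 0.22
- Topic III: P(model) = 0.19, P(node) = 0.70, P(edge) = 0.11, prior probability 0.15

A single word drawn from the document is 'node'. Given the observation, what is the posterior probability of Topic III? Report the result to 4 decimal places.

P(component k | x) = P(Z=k)·f_k(x) / marginal(x), where marginal(x) = Σ_j P(Z=j)·f_j(x).
Component likelihoods at x = 'node':
  L_I = P(node | comp) = 0.28
  L_II = P(node | comp) = 0.36
  L_III = P(node | comp) = 0.70
Unnormalised posteriors:
  P(Z=I)·L_I = 0.63 × 0.28 = 0.1764
  P(Z=II)·L_II = 0.22 × 0.36 = 0.0792
  P(Z=III)·L_III = 0.15 × 0.7 = 0.105
Marginal: 0.1764 + 0.0792 + 0.105 = 0.3606
P(Topic III | data) = 0.105 / 0.3606 ≈ 0.2912

0.2912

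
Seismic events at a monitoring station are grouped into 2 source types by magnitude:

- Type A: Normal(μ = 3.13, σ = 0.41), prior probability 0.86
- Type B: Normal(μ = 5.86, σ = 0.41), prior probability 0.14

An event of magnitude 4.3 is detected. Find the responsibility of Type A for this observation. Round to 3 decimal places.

0.993

Posterior ∝ prior × likelihood, so P(k | x) ∝ π_k f_k(x); normalise over all components.
Evaluate each component's likelihood at the observed value:
  L_A = (1/(0.41·√(2π)))·exp(−(4.3−3.13)²/(2·0.41²)) = 0.973030·exp(-4.07168) = 0.0165889
  L_B = (1/(0.41·√(2π)))·exp(−(4.3−5.86)²/(2·0.41²)) = 0.973030·exp(-7.23855) = 0.00069898
Multiply by the mixture weights:
  π_A·L_A = 0.86 × 0.0165889 = 0.0142664
  π_B·L_B = 0.14 × 0.00069898 = 9.78572e-05
Marginal: 0.0142664 + 9.78572e-05 = 0.0143643
P(Type A | data) ≈ 0.993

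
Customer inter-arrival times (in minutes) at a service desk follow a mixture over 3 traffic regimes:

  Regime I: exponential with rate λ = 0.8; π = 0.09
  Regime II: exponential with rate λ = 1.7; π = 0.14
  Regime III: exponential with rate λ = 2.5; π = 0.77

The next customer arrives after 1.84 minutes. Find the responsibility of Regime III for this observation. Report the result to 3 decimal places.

0.418

By Bayes' theorem, P(k | x) = π_k f_k(x) / Σ_j π_j f_j(x).
Exponential densities:
  f_I = 0.183573
  f_II = 0.074469
  f_III = 0.0251296
Multiply by the mixture weights:
  π_I·f_I = 0.09 × 0.183573 = 0.0165216
  π_II·f_II = 0.14 × 0.074469 = 0.0104257
  π_III·f_III = 0.77 × 0.0251296 = 0.0193498
Sum: 0.0165216 + 0.0104257 + 0.0193498 = 0.046297
Responsibility of Regime III: 0.0193498 / 0.046297 ≈ 0.418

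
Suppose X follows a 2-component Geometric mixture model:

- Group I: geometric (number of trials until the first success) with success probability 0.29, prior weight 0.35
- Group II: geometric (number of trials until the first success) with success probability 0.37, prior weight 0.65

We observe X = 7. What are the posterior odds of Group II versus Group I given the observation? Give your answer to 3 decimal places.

Only the two components matter; the odds are (P(Z=i) f_i(x)) / (P(Z=j) f_j(x)).
Geometric probabilities:
  f_I = 0.0371491
  f_II = 0.0231337
0.0150369 / 0.0130022 ≈ 1.156

1.156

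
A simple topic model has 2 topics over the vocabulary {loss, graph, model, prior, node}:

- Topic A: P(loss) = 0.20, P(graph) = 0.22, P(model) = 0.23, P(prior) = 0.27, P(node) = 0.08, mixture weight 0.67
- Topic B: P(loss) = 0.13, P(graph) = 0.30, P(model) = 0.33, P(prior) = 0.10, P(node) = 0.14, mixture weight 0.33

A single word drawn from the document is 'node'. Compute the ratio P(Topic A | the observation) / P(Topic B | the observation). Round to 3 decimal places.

The posterior odds equal the prior odds times the likelihood ratio: (P(Z=i)/P(Z=j))·(f_i(x)/f_j(x)).
Component likelihoods at x = 'node':
  p_A = P(node | comp) = 0.08
  p_B = P(node | comp) = 0.14
0.0536 / 0.0462 ≈ 1.160

1.160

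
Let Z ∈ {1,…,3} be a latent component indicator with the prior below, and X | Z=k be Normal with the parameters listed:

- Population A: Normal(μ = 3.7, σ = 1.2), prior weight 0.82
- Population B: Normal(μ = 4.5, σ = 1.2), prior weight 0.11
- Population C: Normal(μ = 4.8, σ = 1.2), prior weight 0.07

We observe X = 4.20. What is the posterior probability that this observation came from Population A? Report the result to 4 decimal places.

By Bayes' theorem, P(k | x) = P(Z=k) f_k(x) / Σ_j P(Z=j) f_j(x).
Evaluate each component's likelihood at the observed value:
  f_A = (1/(1.2·√(2π)))·exp(−(4.20−3.7)²/(2·1.2²)) = 0.332452·exp(-0.08681) = 0.30481
  f_B = (1/(1.2·√(2π)))·exp(−(4.20−4.5)²/(2·1.2²)) = 0.332452·exp(-0.03125) = 0.322223
  f_C = (1/(1.2·√(2π)))·exp(−(4.20−4.8)²/(2·1.2²)) = 0.332452·exp(-0.12500) = 0.293388
Unnormalised posteriors:
  P(Z=A)·f_A = 0.82 × 0.30481 = 0.249944
  P(Z=B)·f_B = 0.11 × 0.322223 = 0.0354446
  P(Z=C)·f_C = 0.07 × 0.293388 = 0.0205371
Sum: 0.249944 + 0.0354446 + 0.0205371 = 0.305926
Responsibility of Population A: 0.249944 / 0.305926 ≈ 0.8170

0.8170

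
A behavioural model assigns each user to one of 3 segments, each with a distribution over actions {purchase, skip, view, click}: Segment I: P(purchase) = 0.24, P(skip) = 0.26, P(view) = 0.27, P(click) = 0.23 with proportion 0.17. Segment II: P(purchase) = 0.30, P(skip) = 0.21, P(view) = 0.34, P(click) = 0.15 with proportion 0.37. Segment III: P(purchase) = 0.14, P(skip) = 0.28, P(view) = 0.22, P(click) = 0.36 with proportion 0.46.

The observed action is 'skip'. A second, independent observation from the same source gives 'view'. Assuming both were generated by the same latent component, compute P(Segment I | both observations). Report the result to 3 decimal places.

The responsibility of component k is w_k f_k(x) divided by Σ_j w_j f_j(x).
Since both observations come from the same component, the likelihood for component k is f_k(x₁)·f_k(x₂).
  f_I = [0.26] × [0.27] = 0.0702
  f_II = [0.21] × [0.34] = 0.0714
  f_III = [0.28] × [0.22] = 0.0616
Multiply by the mixture weights:
  w_I·f_I = 0.17 × 0.0702 = 0.011934
  w_II·f_II = 0.37 × 0.0714 = 0.026418
  w_III·f_III = 0.46 × 0.0616 = 0.028336
Sum: 0.011934 + 0.026418 + 0.028336 = 0.066688
So the posterior for Segment I is 0.011934 / 0.066688 ≈ 0.179.

0.179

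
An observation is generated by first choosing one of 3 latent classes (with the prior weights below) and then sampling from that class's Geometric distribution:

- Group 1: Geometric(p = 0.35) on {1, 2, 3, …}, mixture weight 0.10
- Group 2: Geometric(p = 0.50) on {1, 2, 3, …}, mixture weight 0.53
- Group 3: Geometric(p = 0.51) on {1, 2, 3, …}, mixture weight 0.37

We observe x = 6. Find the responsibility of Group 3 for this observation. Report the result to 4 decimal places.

By Bayes' theorem, P(k | x) = π_k f_k(x) / Σ_j π_j f_j(x).
Geometric probabilities:
  L_1 = 0.35·(1−0.35)^5 = 0.35·0.116029 = 0.0406102
  L_2 = 0.50·(1−0.50)^5 = 0.50·0.03125 = 0.015625
  L_3 = 0.51·(1−0.51)^5 = 0.51·0.0282475 = 0.0144062
Unnormalised posteriors:
  π_1·L_1 = 0.10 × 0.0406102 = 0.00406102
  π_2·L_2 = 0.53 × 0.015625 = 0.00828125
  π_3·L_3 = 0.37 × 0.0144062 = 0.00533031
Sum: 0.00406102 + 0.00828125 + 0.00533031 = 0.0176726
Responsibility of Group 3: 0.00533031 / 0.0176726 ≈ 0.3016

0.3016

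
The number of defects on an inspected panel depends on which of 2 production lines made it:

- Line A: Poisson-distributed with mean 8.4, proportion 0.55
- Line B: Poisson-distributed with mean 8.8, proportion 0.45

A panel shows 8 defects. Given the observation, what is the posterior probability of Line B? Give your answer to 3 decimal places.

0.443

The responsibility of component k is π_k f_k(x) divided by Σ_j π_j f_j(x).
Poisson probabilities:
  f_A = e^(−8.4)·8.4^8/8! = 0.138242
  f_B = e^(−8.8)·8.8^8/8! = 0.134446
Weight by the priors:
  π_A·f_A = 0.55 × 0.138242 = 0.0760331
  π_B·f_B = 0.45 × 0.134446 = 0.0605009
Evidence: 0.0760331 + 0.0605009 = 0.136534
So the posterior for Line B is 0.0605009 / 0.136534 ≈ 0.443.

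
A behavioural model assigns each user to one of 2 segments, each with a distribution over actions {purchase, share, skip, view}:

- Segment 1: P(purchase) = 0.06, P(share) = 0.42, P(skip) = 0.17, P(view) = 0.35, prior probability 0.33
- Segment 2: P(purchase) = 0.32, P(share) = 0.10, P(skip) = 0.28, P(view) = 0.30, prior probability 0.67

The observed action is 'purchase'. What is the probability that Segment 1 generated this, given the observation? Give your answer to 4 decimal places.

0.0845

Apply Bayes' rule: the posterior for each component is proportional to its prior times its likelihood at x.
Evaluate each component's likelihood at the observed value:
  p_1 = P(purchase | comp) = 0.06
  p_2 = P(purchase | comp) = 0.32
Prior × likelihood for each component:
  P(Z=1)·p_1 = 0.33 × 0.06 = 0.0198
  P(Z=2)·p_2 = 0.67 × 0.32 = 0.2144
Sum: 0.0198 + 0.2144 = 0.2342
P(Segment 1 | the observation) = 0.0198 / 0.2342 ≈ 0.0845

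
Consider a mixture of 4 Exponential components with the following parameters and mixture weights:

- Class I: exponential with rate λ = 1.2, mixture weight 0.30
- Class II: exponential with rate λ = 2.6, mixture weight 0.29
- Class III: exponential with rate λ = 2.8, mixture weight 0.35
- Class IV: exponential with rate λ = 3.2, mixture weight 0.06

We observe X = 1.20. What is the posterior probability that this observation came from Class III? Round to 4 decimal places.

0.2172

Apply Bayes' rule: the posterior for each component is proportional to its prior times its likelihood at x.
Component likelihoods at x = 1.20:
  p_I = 0.284313
  p_II = 0.114809
  p_III = 0.0972587
  p_IV = 0.0687795
Unnormalised posteriors:
  P(Z=I)·p_I = 0.30 × 0.284313 = 0.085294
  P(Z=II)·p_II = 0.29 × 0.114809 = 0.0332945
  P(Z=III)·p_III = 0.35 × 0.0972587 = 0.0340406
  P(Z=IV)·p_IV = 0.06 × 0.0687795 = 0.00412677
Marginal: 0.085294 + 0.0332945 + 0.0340406 + 0.00412677 = 0.156756
So the posterior for Class III is 0.0340406 / 0.156756 ≈ 0.2172.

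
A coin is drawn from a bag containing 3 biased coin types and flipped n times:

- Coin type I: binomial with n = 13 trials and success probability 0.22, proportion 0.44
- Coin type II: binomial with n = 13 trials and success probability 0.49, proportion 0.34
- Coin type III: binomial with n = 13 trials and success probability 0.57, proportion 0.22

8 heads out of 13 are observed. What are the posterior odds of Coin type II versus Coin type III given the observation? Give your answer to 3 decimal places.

Posterior odds = (w_i f_i(x)) / (w_j f_j(x)); the normalising sum cancels.
Binomial probabilities:
  f_I = 0.00203907
  f_II = 0.14757
  f_III = 0.210824
Posterior odds = (w_II·f_II) / (w_III·f_III) = (0.34·0.14757) / (0.22·0.210824) = 0.0501738 / 0.0463812 ≈ 1.082

1.082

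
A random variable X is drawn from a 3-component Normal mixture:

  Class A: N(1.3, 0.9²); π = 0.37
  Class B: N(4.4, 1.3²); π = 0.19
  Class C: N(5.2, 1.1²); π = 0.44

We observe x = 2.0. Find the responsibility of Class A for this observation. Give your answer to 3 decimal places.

0.904

P(component k | x) = π_k·f_k(x) / marginal(x), where marginal(x) = Σ_j π_j·f_j(x).
Evaluate each component's likelihood at the observed value:
  L_A = (1/(0.9·√(2π)))·exp(−(2.0−1.3)²/(2·0.9²)) = 0.443269·exp(-0.30247) = 0.327572
  L_B = (1/(1.3·√(2π)))·exp(−(2.0−4.4)²/(2·1.3²)) = 0.306879·exp(-1.70414) = 0.05583
  L_C = (1/(1.1·√(2π)))·exp(−(2.0−5.2)²/(2·1.1²)) = 0.362675·exp(-4.23140) = 0.00527038
Unnormalised posteriors:
  π_A·L_A = 0.37 × 0.327572 = 0.121202
  π_B·L_B = 0.19 × 0.05583 = 0.0106077
  π_C·L_C = 0.44 × 0.00527038 = 0.00231897
Denominator: 0.121202 + 0.0106077 + 0.00231897 = 0.134128
P(Class A | x) = 0.121202 / 0.134128 ≈ 0.904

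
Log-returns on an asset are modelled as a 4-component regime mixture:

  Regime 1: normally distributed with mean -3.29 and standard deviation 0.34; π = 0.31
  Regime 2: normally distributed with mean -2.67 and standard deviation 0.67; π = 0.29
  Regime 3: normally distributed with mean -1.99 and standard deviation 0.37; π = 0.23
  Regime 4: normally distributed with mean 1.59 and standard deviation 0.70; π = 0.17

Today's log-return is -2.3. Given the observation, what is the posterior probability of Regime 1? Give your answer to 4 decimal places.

0.0160

Posterior ∝ prior × likelihood, so P(k | x) ∝ π_k f_k(x); normalise over all components.
Component likelihoods at x = -2.3:
  L_1 = (1/(0.34·√(2π)))·exp(−(-2.3−-3.29)²/(2·0.34²)) = 1.173360·exp(-4.23919) = 0.016919
  L_2 = (1/(0.67·√(2π)))·exp(−(-2.3−-2.67)²/(2·0.67²)) = 0.595436·exp(-0.15248) = 0.511225
  L_3 = (1/(0.37·√(2π)))·exp(−(-2.3−-1.99)²/(2·0.37²)) = 1.078222·exp(-0.35099) = 0.759062
  L_4 = (1/(0.70·√(2π)))·exp(−(-2.3−1.59)²/(2·0.70²)) = 0.569918·exp(-15.44092) = 1.12178e-07
Multiply by the mixture weights:
  π_1·L_1 = 0.31 × 0.016919 = 0.0052449
  π_2·L_2 = 0.29 × 0.511225 = 0.148255
  π_3·L_3 = 0.23 × 0.759062 = 0.174584
  π_4·L_4 = 0.17 × 1.12178e-07 = 1.90702e-08
Normaliser: 0.0052449 + 0.148255 + 0.174584 + 1.90702e-08 = 0.328084
Responsibility of Regime 1: 0.0052449 / 0.328084 ≈ 0.0160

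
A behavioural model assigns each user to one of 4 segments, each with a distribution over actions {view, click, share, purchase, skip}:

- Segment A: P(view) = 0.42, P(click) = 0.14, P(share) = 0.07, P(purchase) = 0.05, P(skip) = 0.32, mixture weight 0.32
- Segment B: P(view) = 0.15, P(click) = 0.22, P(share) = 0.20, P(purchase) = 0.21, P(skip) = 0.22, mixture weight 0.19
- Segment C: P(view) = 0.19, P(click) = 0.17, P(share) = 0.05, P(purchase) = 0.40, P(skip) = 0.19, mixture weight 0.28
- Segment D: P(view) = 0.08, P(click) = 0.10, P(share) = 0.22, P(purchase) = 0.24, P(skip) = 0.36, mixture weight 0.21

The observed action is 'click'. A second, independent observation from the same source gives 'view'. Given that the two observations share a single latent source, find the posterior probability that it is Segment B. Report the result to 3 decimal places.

0.175

The responsibility of component k is P(Z=k) f_k(x) divided by Σ_j P(Z=j) f_j(x).
Since both observations come from the same component, the likelihood for component k is f_k(x₁)·f_k(x₂).
  L_A = [0.14] × [0.42] = 0.0588
  L_B = [0.22] × [0.15] = 0.033
  L_C = [0.17] × [0.19] = 0.0323
  L_D = [0.1] × [0.08] = 0.008
Unnormalised posteriors:
  P(Z=A)·L_A = 0.32 × 0.0588 = 0.018816
  P(Z=B)·L_B = 0.19 × 0.033 = 0.00627
  P(Z=C)·L_C = 0.28 × 0.0323 = 0.009044
  P(Z=D)·L_D = 0.21 × 0.008 = 0.00168
Marginal: 0.018816 + 0.00627 + 0.009044 + 0.00168 = 0.03581
Responsibility of Segment B: 0.00627 / 0.03581 ≈ 0.175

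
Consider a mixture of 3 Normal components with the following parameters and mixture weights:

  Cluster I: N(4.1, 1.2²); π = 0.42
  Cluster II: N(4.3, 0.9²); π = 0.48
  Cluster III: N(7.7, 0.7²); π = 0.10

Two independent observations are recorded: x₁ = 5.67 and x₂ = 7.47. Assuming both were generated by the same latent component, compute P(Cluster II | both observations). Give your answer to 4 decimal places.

Posterior ∝ prior × likelihood, so P(k | x) ∝ π_k f_k(x); normalise over all components.
Since both observations come from the same component, the likelihood for component k is f_k(x₁)·f_k(x₂).
  L_I = [(1/(1.2·√(2π)))·exp(−(5.67−4.1)²/(2·1.2²)) = 0.332452·exp(-0.85587) = 0.141264] × [0.00644386] = 0.000910282
  L_II = [(1/(0.9·√(2π)))·exp(−(5.67−4.3)²/(2·0.9²)) = 0.443269·exp(-1.15858) = 0.139156] × [0.000896867] = 0.000124805
  L_III = [(1/(0.7·√(2π)))·exp(−(5.67−7.7)²/(2·0.7²)) = 0.569918·exp(-4.20500) = 0.00850362] × [0.539969] = 0.00459169
Weight by the priors:
  π_I·L_I = 0.42 × 0.000910282 = 0.000382318
  π_II·L_II = 0.48 × 0.000124805 = 5.99062e-05
  π_III·L_III = 0.10 × 0.00459169 = 0.000459169
Sum: 0.000382318 + 5.99062e-05 + 0.000459169 = 0.000901394
P(Cluster II | data) ≈ 0.0665

0.0665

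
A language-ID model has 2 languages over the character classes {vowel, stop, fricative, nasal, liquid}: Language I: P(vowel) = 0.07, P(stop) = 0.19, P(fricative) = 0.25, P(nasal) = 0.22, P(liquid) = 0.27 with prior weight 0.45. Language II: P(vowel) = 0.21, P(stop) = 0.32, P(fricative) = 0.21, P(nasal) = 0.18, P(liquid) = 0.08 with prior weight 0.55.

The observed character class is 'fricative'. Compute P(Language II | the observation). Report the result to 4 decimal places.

By Bayes' theorem, P(k | x) = P(Z=k) f_k(x) / Σ_j P(Z=j) f_j(x).
Categorical probabilities:
  f_I = 0.25
  f_II = 0.21
Unnormalised posteriors:
  P(Z=I)·f_I = 0.45 × 0.25 = 0.1125
  P(Z=II)·f_II = 0.55 × 0.21 = 0.1155
Marginal: 0.1125 + 0.1155 = 0.228
So the posterior for Language II is 0.1155 / 0.228 ≈ 0.5066.

0.5066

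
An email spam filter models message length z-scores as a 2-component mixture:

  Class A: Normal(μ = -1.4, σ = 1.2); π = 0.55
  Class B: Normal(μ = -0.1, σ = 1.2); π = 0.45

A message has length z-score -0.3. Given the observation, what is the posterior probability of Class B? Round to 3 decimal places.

0.551

Apply Bayes' rule: the posterior for each component is proportional to its prior times its likelihood at x.
Evaluate each component's likelihood at the observed value:
  f_A = 0.218406
  f_B = 0.327866
Weight by the priors:
  π_A·f_A = 0.55 × 0.218406 = 0.120123
  π_B·f_B = 0.45 × 0.327866 = 0.14754
Sum: 0.120123 + 0.14754 = 0.267663
P(Class B | -0.3) ≈ 0.551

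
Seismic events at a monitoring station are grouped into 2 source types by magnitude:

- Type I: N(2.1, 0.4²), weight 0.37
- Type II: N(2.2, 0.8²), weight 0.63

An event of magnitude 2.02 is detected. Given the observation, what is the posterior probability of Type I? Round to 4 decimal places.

0.5415

Apply Bayes' rule: the posterior for each component is proportional to its prior times its likelihood at x.
Evaluate each component's likelihood at the observed value:
  p_I = 0.977607
  p_II = 0.486213
Weight by the priors:
  P(Z=I)·p_I = 0.37 × 0.977607 = 0.361714
  P(Z=II)·p_II = 0.63 × 0.486213 = 0.306314
Normaliser: 0.361714 + 0.306314 = 0.668029
P(Type I | the observation) ≈ 0.5415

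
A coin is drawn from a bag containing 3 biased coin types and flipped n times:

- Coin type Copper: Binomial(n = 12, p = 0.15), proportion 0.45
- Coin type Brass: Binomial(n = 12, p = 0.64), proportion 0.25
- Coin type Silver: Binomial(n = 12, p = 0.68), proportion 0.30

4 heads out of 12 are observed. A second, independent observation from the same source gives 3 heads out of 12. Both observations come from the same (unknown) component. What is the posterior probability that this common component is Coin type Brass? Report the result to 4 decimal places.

Apply Bayes' rule: the posterior for each component is proportional to its prior times its likelihood at x.
Since both observations come from the same component, the likelihood for component k is f_k(x₁)·f_k(x₂).
  f_Copper = [0.0682844] × [0.171976] = 0.0117433
  f_Brass = [0.0234285] × [0.00585713] = 0.000137224
  f_Silver = [0.011637] × [0.00243388] = 2.8323e-05
Unnormalised posteriors:
  π_Copper·f_Copper = 0.45 × 0.0117433 = 0.00528446
  π_Brass·f_Brass = 0.25 × 0.000137224 = 3.4306e-05
  π_Silver·f_Silver = 0.30 × 2.8323e-05 = 8.49691e-06
Sum: 0.00528446 + 3.4306e-05 + 8.49691e-06 = 0.00532727
Responsibility of Coin type Brass: 3.4306e-05 / 0.00532727 ≈ 0.0064

0.0064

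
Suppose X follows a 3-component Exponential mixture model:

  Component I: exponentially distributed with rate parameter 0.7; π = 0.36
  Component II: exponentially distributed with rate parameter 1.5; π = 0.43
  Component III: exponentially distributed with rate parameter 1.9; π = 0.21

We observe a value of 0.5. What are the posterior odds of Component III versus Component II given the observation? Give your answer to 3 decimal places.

Only the two components matter; the odds are (P(Z=i) f_i(x)) / (P(Z=j) f_j(x)).
Component likelihoods at x = 0.5:
  p_I = 0.7·e^(−0.7·0.5) = 0.7·e^(−0.3500) = 0.493282
  p_II = 1.5·e^(−1.5·0.5) = 1.5·e^(−0.7500) = 0.70855
  p_III = 1.9·e^(−1.9·0.5) = 1.9·e^(−0.9500) = 0.734808
Odds = (0.21/0.43) × (0.734808/0.70855) = 0.488372 × 1.03706 ≈ 0.506

0.506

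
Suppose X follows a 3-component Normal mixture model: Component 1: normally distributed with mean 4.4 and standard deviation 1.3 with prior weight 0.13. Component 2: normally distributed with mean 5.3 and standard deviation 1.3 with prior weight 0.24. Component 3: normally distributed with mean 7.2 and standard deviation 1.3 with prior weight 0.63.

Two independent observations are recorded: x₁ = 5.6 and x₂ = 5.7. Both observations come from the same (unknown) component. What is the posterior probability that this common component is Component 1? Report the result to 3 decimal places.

The responsibility of component k is π_k f_k(x) divided by Σ_j π_j f_j(x).
Since both observations come from the same component, the likelihood for component k is f_k(x₁)·f_k(x₂).
  L_1 = [(1/(1.3·√(2π)))·exp(−(5.6−4.4)²/(2·1.3²)) = 0.306879·exp(-0.42604) = 0.20042] × [0.186131] = 0.0373045
  L_2 = [(1/(1.3·√(2π)))·exp(−(5.6−5.3)²/(2·1.3²)) = 0.306879·exp(-0.02663) = 0.298815] × [0.29269] = 0.0874603
  L_3 = [(1/(1.3·√(2π)))·exp(−(5.6−7.2)²/(2·1.3²)) = 0.306879·exp(-0.75740) = 0.143891] × [0.157712] = 0.0226934
Prior × likelihood for each component:
  π_1·L_1 = 0.13 × 0.0373045 = 0.00484959
  π_2·L_2 = 0.24 × 0.0874603 = 0.0209905
  π_3·L_3 = 0.63 × 0.0226934 = 0.0142968
Evidence: 0.00484959 + 0.0209905 + 0.0142968 = 0.0401369
P(Component 1 | x) ≈ 0.121

0.121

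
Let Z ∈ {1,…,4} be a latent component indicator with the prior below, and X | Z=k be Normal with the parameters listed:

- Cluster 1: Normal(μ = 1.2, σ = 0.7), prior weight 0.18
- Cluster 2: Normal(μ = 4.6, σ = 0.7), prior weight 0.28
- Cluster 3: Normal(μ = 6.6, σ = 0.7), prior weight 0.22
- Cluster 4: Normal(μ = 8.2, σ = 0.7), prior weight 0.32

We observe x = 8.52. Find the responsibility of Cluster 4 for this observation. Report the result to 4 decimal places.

0.9826

By Bayes' theorem, P(k | x) = π_k f_k(x) / Σ_j π_j f_j(x).
Normal densities:
  p_1 = 1.02415e-24
  p_2 = 8.83232e-08
  p_3 = 0.0132482
  p_4 = 0.513373
Prior × likelihood for each component:
  π_1·p_1 = 0.18 × 1.02415e-24 = 1.84346e-25
  π_2·p_2 = 0.28 × 8.83232e-08 = 2.47305e-08
  π_3·p_3 = 0.22 × 0.0132482 = 0.0029146
  π_4·p_4 = 0.32 × 0.513373 = 0.164279
Marginal: 1.84346e-25 + 2.47305e-08 + 0.0029146 + 0.164279 = 0.167194
Responsibility of Cluster 4: 0.164279 / 0.167194 ≈ 0.9826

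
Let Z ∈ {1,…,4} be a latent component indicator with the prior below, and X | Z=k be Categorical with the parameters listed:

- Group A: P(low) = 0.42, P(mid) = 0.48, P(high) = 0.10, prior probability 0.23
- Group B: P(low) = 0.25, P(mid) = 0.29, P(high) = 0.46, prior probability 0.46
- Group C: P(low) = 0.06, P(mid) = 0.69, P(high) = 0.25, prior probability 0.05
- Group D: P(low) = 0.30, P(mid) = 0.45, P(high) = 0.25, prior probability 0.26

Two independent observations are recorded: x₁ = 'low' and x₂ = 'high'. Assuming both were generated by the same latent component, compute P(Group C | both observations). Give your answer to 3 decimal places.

Posterior ∝ prior × likelihood, so P(k | x) ∝ π_k f_k(x); normalise over all components.
Since both observations come from the same component, the likelihood for component k is f_k(x₁)·f_k(x₂).
  L_A = [0.42] × [0.1] = 0.042
  L_B = [0.25] × [0.46] = 0.115
  L_C = [0.06] × [0.25] = 0.015
  L_D = [0.3] × [0.25] = 0.075
Unnormalised posteriors:
  π_A·L_A = 0.23 × 0.042 = 0.00966
  π_B·L_B = 0.46 × 0.115 = 0.0529
  π_C·L_C = 0.05 × 0.015 = 0.00075
  π_D·L_D = 0.26 × 0.075 = 0.0195
Marginal: 0.00966 + 0.0529 + 0.00075 + 0.0195 = 0.08281
So the posterior for Group C is 0.00075 / 0.08281 ≈ 0.009.

0.009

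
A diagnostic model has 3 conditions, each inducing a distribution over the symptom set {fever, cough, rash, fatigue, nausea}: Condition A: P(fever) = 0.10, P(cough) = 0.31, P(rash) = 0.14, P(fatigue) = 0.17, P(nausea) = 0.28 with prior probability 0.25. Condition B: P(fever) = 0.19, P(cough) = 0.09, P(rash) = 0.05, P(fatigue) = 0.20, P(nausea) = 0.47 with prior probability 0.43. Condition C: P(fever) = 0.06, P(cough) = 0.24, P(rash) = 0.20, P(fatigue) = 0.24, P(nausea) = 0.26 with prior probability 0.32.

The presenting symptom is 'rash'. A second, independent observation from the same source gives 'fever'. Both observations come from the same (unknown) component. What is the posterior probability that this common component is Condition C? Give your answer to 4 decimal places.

Apply Bayes' rule: the posterior for each component is proportional to its prior times its likelihood at x.
Since both observations come from the same component, the likelihood for component k is f_k(x₁)·f_k(x₂).
  L_A = [P(rash | comp) = 0.14] × [0.1] = 0.014
  L_B = [P(rash | comp) = 0.05] × [0.19] = 0.0095
  L_C = [P(rash | comp) = 0.20] × [0.06] = 0.012
Unnormalised posteriors:
  w_A·L_A = 0.25 × 0.014 = 0.0035
  w_B·L_B = 0.43 × 0.0095 = 0.004085
  w_C·L_C = 0.32 × 0.012 = 0.00384
Denominator: 0.0035 + 0.004085 + 0.00384 = 0.011425
P(Condition C | x₁,x₂) ≈ 0.3361

0.3361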